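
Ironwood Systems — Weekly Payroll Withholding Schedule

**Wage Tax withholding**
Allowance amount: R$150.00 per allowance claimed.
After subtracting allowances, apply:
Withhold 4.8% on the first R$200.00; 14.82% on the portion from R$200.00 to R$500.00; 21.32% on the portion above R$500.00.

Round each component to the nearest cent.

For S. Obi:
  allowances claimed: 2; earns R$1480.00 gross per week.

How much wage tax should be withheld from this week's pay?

R$199.04

Wage Tax: taxable = R$1480.00 − 2×R$150.00 = R$1180.00
  R$54.06 + 21.32% × (R$1180.00 − R$500.00) = R$54.06 + 21.32% × R$680.00 = R$199.04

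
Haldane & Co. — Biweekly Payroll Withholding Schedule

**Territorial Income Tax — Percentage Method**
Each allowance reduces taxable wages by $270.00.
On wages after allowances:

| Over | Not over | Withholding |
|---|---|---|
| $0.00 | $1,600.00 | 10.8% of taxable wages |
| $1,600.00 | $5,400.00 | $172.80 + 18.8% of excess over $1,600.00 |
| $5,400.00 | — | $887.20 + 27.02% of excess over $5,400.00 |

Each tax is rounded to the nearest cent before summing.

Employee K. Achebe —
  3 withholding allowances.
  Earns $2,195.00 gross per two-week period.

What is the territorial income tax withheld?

Territorial Income Tax: taxable = $2,195.00 − 3×$270.00 = $1,385.00
  10.8% × $1,385.00 = $149.58

$149.58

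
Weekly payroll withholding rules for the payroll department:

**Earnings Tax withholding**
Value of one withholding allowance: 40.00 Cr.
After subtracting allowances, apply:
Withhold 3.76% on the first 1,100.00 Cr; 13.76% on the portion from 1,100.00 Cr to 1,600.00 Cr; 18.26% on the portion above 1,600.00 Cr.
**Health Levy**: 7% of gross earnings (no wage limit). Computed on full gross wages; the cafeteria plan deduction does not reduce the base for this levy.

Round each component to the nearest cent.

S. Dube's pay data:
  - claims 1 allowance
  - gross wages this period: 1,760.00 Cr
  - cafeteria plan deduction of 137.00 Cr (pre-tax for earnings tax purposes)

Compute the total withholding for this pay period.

231.02 Cr

Earnings Tax: taxable = 1,760.00 Cr − 137.00 Cr − 1×40.00 Cr = 1,583.00 Cr
  41.36 Cr + 13.76% × (1,583.00 Cr − 1,100.00 Cr) = 41.36 Cr + 13.76% × 483.00 Cr = 107.82 Cr
Health Levy: 7% × 1,760.00 Cr = 123.20 Cr
Total: 107.82 Cr + 123.20 Cr = 231.02 Cr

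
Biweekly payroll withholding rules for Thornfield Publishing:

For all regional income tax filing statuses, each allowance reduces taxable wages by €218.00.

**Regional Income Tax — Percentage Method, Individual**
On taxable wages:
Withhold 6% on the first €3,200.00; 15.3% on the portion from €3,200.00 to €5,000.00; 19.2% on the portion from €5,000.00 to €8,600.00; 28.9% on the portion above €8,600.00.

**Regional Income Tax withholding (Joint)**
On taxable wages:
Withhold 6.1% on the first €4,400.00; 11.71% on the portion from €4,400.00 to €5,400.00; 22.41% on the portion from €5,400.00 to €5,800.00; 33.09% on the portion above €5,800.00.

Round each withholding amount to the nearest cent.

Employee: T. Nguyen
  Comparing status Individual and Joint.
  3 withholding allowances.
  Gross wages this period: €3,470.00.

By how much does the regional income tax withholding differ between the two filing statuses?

Regional Income Tax (Individual): taxable = €3,470.00 − 3×€218.00 = €2,816.00
  6% × €2,816.00 = €168.96
Regional Income Tax (Joint): taxable = €3,470.00 − 3×€218.00 = €2,816.00
  6.1% × €2,816.00 = €171.78
Difference: |€168.96 − €171.78| = €2.82 (higher under Joint)

€2.82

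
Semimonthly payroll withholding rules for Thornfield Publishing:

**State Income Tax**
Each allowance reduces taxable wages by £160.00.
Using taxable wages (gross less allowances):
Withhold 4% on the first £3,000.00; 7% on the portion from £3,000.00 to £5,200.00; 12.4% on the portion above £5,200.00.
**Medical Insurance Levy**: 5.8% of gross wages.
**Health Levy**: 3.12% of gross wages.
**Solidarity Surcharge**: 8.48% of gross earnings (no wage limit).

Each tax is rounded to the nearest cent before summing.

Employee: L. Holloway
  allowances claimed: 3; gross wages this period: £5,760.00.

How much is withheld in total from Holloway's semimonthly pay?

State Income Tax: taxable = £5,760.00 − 3×£160.00 = £5,280.00
  £274.00 + 12.4% × (£5,280.00 − £5,200.00) = £274.00 + 12.4% × £80.00 = £283.92
Medical Insurance Levy: 5.8% × £5,760.00 = £334.08
Health Levy: 3.12% × £5,760.00 = £179.71
Solidarity Surcharge: 8.48% × £5,760.00 = £488.45
Total: £283.92 + £334.08 + £179.71 + £488.45 = £1,286.16

£1,286.16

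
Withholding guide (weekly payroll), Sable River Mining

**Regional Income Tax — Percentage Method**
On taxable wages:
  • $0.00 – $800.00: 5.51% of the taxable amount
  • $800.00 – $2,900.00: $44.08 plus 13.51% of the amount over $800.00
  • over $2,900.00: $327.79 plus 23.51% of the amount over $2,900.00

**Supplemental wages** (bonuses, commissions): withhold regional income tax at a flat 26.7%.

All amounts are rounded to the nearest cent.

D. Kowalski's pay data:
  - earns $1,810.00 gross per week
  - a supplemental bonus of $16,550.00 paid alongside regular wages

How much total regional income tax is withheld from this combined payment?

Regional Income Tax: taxable = $1,810.00
  $44.08 + 13.51% × ($1,810.00 − $800.00) = $44.08 + 13.51% × $1,010.00 = $180.53
Supplemental (26.7% flat on bonus): 26.7% × $16,550.00 = $4,418.85
Total regional income tax: $180.53 + $4,418.85 = $4,599.38

$4,599.38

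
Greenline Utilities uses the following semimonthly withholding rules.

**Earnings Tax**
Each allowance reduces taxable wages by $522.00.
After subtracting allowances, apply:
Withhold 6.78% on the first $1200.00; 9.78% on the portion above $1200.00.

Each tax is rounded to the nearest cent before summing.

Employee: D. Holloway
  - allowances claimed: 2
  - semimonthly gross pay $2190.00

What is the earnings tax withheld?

$77.70

Earnings Tax: taxable = $2190.00 − 2×$522.00 = $1146.00
  6.78% × $1146.00 = $77.70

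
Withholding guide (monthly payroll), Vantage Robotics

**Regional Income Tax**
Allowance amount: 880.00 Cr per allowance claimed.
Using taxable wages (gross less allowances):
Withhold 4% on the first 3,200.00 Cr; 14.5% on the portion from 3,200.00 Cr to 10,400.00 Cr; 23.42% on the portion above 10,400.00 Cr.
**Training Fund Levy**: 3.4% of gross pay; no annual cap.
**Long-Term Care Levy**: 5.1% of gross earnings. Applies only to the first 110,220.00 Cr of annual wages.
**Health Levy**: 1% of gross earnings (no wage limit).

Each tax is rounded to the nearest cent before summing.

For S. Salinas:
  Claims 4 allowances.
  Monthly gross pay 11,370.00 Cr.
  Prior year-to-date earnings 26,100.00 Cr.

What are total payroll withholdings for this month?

1,882.40 Cr

Regional Income Tax: taxable = 11,370.00 Cr − 4×880.00 Cr = 7,850.00 Cr
  128.00 Cr + 14.5% × (7,850.00 Cr − 3,200.00 Cr) = 128.00 Cr + 14.5% × 4,650.00 Cr = 802.25 Cr
Training Fund Levy: 3.4% × 11,370.00 Cr = 386.58 Cr
Long-Term Care Levy: 5.1% × 11,370.00 Cr = 579.87 Cr
Health Levy: 1% × 11,370.00 Cr = 113.70 Cr
Total: 802.25 Cr + 386.58 Cr + 579.87 Cr + 113.70 Cr = 1,882.40 Cr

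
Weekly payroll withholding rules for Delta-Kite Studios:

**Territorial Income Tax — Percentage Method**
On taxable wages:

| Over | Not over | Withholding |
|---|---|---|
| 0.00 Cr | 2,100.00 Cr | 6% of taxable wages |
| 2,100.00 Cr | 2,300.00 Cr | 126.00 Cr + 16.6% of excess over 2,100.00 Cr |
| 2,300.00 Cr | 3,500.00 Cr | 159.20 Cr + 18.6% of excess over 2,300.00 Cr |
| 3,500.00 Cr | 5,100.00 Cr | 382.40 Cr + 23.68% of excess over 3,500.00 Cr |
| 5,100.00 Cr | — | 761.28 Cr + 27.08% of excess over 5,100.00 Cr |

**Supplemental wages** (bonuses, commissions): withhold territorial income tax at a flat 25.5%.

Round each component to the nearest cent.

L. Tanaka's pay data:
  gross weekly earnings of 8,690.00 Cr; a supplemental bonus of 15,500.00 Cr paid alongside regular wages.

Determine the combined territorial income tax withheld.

Territorial Income Tax: taxable = 8,690.00 Cr
  761.28 Cr + 27.08% × (8,690.00 Cr − 5,100.00 Cr) = 761.28 Cr + 27.08% × 3,590.00 Cr = 1,733.45 Cr
Supplemental (25.5% flat on bonus): 25.5% × 15,500.00 Cr = 3,952.50 Cr
Total territorial income tax: 1,733.45 Cr + 3,952.50 Cr = 5,685.95 Cr

5,685.95 Cr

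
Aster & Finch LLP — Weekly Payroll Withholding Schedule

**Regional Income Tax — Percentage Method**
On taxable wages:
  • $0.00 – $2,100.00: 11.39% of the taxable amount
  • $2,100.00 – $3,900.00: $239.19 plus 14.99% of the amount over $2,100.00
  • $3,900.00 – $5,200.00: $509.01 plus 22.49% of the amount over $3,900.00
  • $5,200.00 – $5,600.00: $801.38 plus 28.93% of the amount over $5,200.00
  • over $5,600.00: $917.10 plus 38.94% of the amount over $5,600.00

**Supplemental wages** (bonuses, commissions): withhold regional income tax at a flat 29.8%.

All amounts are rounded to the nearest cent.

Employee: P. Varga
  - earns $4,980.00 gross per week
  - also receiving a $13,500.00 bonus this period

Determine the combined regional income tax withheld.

Regional Income Tax: taxable = $4,980.00
  $509.01 + 22.49% × ($4,980.00 − $3,900.00) = $509.01 + 22.49% × $1,080.00 = $751.90
Supplemental (29.8% flat on bonus): 29.8% × $13,500.00 = $4,023.00
Total regional income tax: $751.90 + $4,023.00 = $4,774.90

$4,774.90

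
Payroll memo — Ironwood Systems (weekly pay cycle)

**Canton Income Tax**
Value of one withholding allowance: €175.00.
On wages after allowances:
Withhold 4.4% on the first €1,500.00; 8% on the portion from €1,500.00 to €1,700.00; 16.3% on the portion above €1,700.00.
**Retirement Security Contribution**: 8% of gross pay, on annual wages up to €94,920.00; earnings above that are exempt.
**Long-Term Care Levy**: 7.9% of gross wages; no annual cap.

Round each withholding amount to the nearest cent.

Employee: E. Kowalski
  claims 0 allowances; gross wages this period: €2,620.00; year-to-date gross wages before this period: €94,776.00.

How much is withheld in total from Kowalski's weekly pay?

€450.46

Canton Income Tax: taxable = €2,620.00
  €82.00 + 16.3% × (€2,620.00 − €1,700.00) = €82.00 + 16.3% × €920.00 = €231.96
Retirement Security Contribution: cap €94,920.00 − YTD €94,776.00 = €144.00 subject; 8% × €144.00 = €11.52
Long-Term Care Levy: 7.9% × €2,620.00 = €206.98
Total: €231.96 + €11.52 + €206.98 = €450.46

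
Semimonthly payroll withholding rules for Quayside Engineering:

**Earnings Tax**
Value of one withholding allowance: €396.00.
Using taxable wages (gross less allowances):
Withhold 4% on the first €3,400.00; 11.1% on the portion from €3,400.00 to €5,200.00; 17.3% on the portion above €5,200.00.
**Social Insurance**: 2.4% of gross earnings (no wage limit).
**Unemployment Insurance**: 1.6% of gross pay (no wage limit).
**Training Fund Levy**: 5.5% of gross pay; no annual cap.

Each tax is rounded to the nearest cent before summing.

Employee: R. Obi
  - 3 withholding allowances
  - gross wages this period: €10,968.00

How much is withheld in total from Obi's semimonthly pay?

Earnings Tax: taxable = €10,968.00 − 3×€396.00 = €9,780.00
  €335.80 + 17.3% × (€9,780.00 − €5,200.00) = €335.80 + 17.3% × €4,580.00 = €1,128.14
Social Insurance: 2.4% × €10,968.00 = €263.23
Unemployment Insurance: 1.6% × €10,968.00 = €175.49
Training Fund Levy: 5.5% × €10,968.00 = €603.24
Total: €1,128.14 + €263.23 + €175.49 + €603.24 = €2,170.10

€2,170.10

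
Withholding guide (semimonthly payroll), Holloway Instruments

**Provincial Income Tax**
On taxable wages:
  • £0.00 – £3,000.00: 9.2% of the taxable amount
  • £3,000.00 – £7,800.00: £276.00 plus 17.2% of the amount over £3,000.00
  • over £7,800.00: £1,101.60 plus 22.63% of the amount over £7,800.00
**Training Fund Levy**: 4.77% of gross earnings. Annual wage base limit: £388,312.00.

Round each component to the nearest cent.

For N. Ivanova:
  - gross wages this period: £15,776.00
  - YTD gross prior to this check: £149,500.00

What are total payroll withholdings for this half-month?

Provincial Income Tax: taxable = £15,776.00
  £1,101.60 + 22.63% × (£15,776.00 − £7,800.00) = £1,101.60 + 22.63% × £7,976.00 = £2,906.57
Training Fund Levy: 4.77% × £15,776.00 = £752.52
Total: £2,906.57 + £752.52 = £3,659.09

£3,659.09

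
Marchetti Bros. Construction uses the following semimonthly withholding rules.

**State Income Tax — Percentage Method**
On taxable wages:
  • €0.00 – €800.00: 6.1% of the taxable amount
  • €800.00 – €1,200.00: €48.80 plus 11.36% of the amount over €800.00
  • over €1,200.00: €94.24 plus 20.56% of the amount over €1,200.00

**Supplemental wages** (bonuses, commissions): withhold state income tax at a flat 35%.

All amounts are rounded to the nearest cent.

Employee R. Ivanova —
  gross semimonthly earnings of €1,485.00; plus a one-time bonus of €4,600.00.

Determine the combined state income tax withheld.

State Income Tax: taxable = €1,485.00
  €94.24 + 20.56% × (€1,485.00 − €1,200.00) = €94.24 + 20.56% × €285.00 = €152.84
Supplemental (35% flat on bonus): 35% × €4,600.00 = €1,610.00
Total state income tax: €152.84 + €1,610.00 = €1,762.84

€1,762.84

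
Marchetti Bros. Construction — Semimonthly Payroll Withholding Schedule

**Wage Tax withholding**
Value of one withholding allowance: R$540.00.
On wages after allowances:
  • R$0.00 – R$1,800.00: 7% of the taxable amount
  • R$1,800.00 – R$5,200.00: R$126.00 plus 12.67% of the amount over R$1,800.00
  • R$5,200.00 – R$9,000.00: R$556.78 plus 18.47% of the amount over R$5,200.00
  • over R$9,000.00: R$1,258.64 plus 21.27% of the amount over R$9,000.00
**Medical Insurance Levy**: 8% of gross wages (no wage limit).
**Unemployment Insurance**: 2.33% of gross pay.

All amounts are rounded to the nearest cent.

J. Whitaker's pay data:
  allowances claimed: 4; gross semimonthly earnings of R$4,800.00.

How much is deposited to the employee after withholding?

Wage Tax: taxable = R$4,800.00 − 4×R$540.00 = R$2,640.00
  R$126.00 + 12.67% × (R$2,640.00 − R$1,800.00) = R$126.00 + 12.67% × R$840.00 = R$232.43
Medical Insurance Levy: 8% × R$4,800.00 = R$384.00
Unemployment Insurance: 2.33% × R$4,800.00 = R$111.84
Total withheld: R$232.43 + R$384.00 + R$111.84 = R$728.27
Net pay: R$4,800.00 − R$728.27 = R$4,071.73

R$4,071.73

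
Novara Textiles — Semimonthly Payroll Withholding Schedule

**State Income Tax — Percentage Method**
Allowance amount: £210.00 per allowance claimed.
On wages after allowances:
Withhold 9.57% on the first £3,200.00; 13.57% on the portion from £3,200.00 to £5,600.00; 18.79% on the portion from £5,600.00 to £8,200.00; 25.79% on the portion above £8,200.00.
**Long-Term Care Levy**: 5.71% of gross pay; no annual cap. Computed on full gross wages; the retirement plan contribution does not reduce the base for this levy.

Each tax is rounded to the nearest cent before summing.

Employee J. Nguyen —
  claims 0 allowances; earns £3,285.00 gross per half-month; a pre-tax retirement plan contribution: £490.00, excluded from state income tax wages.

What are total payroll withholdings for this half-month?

£455.05

State Income Tax: taxable = £3,285.00 − £490.00 = £2,795.00
  9.57% × £2,795.00 = £267.48
Long-Term Care Levy: 5.71% × £3,285.00 = £187.57
Total: £267.48 + £187.57 = £455.05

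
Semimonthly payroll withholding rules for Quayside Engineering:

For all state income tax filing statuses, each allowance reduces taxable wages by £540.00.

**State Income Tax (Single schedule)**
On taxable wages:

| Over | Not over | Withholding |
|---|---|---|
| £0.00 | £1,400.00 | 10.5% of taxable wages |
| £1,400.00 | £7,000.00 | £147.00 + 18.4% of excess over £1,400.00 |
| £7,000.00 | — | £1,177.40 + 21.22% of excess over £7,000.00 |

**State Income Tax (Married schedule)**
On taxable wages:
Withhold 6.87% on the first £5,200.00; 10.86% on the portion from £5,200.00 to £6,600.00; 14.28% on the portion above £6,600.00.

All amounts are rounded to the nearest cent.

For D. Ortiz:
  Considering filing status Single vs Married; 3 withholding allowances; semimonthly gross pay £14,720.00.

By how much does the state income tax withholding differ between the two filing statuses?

£1,034.34

State Income Tax (Single): taxable = £14,720.00 − 3×£540.00 = £13,100.00
  £1,177.40 + 21.22% × (£13,100.00 − £7,000.00) = £1,177.40 + 21.22% × £6,100.00 = £2,471.82
State Income Tax (Married): taxable = £14,720.00 − 3×£540.00 = £13,100.00
  £509.28 + 14.28% × (£13,100.00 − £6,600.00) = £509.28 + 14.28% × £6,500.00 = £1,437.48
Difference: |£2,471.82 − £1,437.48| = £1,034.34 (higher under Single)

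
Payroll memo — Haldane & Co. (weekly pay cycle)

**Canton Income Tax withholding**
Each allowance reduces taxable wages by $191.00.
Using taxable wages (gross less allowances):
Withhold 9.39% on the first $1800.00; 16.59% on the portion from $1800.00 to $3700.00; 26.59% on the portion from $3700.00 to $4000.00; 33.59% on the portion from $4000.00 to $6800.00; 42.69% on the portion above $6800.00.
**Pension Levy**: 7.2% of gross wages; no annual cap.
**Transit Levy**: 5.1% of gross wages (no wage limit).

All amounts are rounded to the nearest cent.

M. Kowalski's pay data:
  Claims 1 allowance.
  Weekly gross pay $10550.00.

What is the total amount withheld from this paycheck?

$4321.51

Canton Income Tax: taxable = $10550.00 − 1×$191.00 = $10359.00
  $1504.52 + 42.69% × ($10359.00 − $6800.00) = $1504.52 + 42.69% × $3559.00 = $3023.86
Pension Levy: 7.2% × $10550.00 = $759.60
Transit Levy: 5.1% × $10550.00 = $538.05
Total: $3023.86 + $759.60 + $538.05 = $4321.51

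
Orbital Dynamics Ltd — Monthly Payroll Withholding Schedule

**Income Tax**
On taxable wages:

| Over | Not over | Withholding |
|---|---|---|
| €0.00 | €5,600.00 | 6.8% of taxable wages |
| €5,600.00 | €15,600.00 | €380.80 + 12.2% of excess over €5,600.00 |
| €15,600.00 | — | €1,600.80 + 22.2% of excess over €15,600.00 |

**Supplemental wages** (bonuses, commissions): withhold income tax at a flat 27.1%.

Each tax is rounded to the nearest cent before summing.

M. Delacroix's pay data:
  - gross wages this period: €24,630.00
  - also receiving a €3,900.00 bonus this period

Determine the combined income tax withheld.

Income Tax: taxable = €24,630.00
  €1,600.80 + 22.2% × (€24,630.00 − €15,600.00) = €1,600.80 + 22.2% × €9,030.00 = €3,605.46
Supplemental (27.1% flat on bonus): 27.1% × €3,900.00 = €1,056.90
Total income tax: €3,605.46 + €1,056.90 = €4,662.36

€4,662.36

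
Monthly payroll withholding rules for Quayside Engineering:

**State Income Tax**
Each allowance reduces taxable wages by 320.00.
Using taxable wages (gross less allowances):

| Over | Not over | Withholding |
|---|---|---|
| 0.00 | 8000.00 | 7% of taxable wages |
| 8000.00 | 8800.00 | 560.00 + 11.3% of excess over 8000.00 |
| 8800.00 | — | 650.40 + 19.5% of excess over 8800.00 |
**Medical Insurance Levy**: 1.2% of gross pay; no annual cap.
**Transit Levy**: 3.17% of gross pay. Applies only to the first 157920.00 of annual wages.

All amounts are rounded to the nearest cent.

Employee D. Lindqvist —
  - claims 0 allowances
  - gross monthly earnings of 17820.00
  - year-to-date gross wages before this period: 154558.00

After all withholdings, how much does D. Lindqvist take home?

State Income Tax: taxable = 17820.00
  650.40 + 19.5% × (17820.00 − 8800.00) = 650.40 + 19.5% × 9020.00 = 2409.30
Medical Insurance Levy: 1.2% × 17820.00 = 213.84
Transit Levy: cap 157920.00 − YTD 154558.00 = 3362.00 subject; 3.17% × 3362.00 = 106.58
Total withheld: 2409.30 + 213.84 + 106.58 = 2729.72
Net pay: 17820.00 − 2729.72 = 15090.28

15090.28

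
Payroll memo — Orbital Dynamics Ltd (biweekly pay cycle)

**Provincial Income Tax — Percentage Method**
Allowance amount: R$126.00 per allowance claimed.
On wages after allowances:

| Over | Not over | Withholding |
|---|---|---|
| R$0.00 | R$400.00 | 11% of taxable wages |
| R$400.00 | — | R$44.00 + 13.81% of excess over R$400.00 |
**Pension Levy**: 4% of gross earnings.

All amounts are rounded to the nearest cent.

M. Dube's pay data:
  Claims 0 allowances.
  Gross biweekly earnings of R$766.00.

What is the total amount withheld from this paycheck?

R$125.18

Provincial Income Tax: taxable = R$766.00
  R$44.00 + 13.81% × (R$766.00 − R$400.00) = R$44.00 + 13.81% × R$366.00 = R$94.54
Pension Levy: 4% × R$766.00 = R$30.64
Total: R$94.54 + R$30.64 = R$125.18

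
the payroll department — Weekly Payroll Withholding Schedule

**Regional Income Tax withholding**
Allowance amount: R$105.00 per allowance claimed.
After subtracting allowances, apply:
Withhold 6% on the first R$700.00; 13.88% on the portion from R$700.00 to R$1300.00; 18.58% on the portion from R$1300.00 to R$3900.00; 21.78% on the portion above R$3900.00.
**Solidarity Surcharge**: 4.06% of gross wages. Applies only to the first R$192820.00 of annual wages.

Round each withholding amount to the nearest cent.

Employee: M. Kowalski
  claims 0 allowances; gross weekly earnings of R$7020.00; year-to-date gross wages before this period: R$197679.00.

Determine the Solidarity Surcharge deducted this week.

R$0.00

Solidarity Surcharge: YTD R$197679.00 ≥ cap R$192820.00 → R$0.00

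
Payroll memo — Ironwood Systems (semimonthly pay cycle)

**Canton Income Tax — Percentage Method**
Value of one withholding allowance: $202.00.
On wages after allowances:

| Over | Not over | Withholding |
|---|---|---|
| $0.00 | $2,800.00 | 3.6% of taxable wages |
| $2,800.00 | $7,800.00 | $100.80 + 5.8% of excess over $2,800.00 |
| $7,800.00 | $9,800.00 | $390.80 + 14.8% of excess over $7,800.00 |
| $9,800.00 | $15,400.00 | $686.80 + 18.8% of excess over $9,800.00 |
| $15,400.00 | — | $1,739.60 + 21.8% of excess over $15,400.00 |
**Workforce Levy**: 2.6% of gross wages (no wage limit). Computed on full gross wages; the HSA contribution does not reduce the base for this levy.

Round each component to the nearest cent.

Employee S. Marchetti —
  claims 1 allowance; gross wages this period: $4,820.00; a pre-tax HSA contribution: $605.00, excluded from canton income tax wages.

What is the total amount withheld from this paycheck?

$296.47

Canton Income Tax: taxable = $4,820.00 − $605.00 − 1×$202.00 = $4,013.00
  $100.80 + 5.8% × ($4,013.00 − $2,800.00) = $100.80 + 5.8% × $1,213.00 = $171.15
Workforce Levy: 2.6% × $4,820.00 = $125.32
Total: $171.15 + $125.32 = $296.47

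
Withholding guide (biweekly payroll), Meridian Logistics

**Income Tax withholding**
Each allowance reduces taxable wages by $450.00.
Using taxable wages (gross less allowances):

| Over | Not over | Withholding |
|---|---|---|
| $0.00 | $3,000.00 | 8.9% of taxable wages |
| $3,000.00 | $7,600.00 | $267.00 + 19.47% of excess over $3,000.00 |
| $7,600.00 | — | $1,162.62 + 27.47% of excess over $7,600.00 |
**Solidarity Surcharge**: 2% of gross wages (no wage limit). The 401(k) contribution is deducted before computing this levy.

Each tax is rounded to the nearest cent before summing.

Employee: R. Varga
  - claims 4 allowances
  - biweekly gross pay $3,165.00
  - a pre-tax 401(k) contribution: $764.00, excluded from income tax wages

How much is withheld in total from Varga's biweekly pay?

Income Tax: taxable = $3,165.00 − $764.00 − 4×$450.00 = $601.00
  8.9% × $601.00 = $53.49
Solidarity Surcharge: 2% × $2,401.00 = $48.02
Total: $53.49 + $48.02 = $101.51

$101.51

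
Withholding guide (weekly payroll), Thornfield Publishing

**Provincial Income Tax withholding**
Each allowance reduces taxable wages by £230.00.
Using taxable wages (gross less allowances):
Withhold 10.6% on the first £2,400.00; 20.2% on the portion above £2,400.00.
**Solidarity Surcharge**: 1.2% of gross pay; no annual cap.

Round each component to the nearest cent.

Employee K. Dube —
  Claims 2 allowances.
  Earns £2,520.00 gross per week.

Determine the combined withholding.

Provincial Income Tax: taxable = £2,520.00 − 2×£230.00 = £2,060.00
  10.6% × £2,060.00 = £218.36
Solidarity Surcharge: 1.2% × £2,520.00 = £30.24
Total: £218.36 + £30.24 = £248.60

£248.60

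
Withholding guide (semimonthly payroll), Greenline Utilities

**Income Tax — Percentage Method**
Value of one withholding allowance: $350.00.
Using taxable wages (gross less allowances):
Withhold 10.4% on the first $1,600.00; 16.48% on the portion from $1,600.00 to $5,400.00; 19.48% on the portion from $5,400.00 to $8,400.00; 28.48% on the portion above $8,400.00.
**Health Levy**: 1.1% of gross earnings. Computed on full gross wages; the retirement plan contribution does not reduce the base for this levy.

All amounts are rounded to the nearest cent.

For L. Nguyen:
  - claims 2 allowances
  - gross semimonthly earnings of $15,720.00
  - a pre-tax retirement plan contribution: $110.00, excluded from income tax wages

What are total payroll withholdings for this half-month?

Income Tax: taxable = $15,720.00 − $110.00 − 2×$350.00 = $14,910.00
  $1,377.04 + 28.48% × ($14,910.00 − $8,400.00) = $1,377.04 + 28.48% × $6,510.00 = $3,231.09
Health Levy: 1.1% × $15,720.00 = $172.92
Total: $3,231.09 + $172.92 = $3,404.01

$3,404.01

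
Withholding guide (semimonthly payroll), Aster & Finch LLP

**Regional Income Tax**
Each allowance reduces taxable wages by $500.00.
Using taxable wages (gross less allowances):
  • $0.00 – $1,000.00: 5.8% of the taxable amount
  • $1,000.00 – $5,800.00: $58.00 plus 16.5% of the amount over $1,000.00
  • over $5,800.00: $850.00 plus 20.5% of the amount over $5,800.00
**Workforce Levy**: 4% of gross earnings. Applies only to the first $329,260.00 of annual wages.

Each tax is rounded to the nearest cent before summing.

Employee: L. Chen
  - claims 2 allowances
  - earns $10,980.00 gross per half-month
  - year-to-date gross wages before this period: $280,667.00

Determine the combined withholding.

Regional Income Tax: taxable = $10,980.00 − 2×$500.00 = $9,980.00
  $850.00 + 20.5% × ($9,980.00 − $5,800.00) = $850.00 + 20.5% × $4,180.00 = $1,706.90
Workforce Levy: 4% × $10,980.00 = $439.20
Total: $1,706.90 + $439.20 = $2,146.10

$2,146.10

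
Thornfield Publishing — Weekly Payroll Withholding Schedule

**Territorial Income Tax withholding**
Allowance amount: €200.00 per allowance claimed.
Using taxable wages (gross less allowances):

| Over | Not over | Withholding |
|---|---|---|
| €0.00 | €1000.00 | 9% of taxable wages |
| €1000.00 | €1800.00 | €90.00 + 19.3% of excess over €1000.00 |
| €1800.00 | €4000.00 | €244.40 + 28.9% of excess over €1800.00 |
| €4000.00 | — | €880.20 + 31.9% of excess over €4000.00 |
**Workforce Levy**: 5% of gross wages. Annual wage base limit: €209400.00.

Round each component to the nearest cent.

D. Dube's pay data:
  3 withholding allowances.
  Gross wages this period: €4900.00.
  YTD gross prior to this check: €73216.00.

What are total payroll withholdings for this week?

Territorial Income Tax: taxable = €4900.00 − 3×€200.00 = €4300.00
  €880.20 + 31.9% × (€4300.00 − €4000.00) = €880.20 + 31.9% × €300.00 = €975.90
Workforce Levy: 5% × €4900.00 = €245.00
Total: €975.90 + €245.00 = €1220.90

€1220.90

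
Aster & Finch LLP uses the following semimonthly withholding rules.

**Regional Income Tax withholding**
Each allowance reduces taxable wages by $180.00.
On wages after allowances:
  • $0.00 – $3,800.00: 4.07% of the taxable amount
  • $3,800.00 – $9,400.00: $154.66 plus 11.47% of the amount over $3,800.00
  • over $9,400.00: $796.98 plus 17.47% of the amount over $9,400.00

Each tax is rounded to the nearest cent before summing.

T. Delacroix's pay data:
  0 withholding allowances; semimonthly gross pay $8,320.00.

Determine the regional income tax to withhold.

$673.10

Regional Income Tax: taxable = $8,320.00
  $154.66 + 11.47% × ($8,320.00 − $3,800.00) = $154.66 + 11.47% × $4,520.00 = $673.10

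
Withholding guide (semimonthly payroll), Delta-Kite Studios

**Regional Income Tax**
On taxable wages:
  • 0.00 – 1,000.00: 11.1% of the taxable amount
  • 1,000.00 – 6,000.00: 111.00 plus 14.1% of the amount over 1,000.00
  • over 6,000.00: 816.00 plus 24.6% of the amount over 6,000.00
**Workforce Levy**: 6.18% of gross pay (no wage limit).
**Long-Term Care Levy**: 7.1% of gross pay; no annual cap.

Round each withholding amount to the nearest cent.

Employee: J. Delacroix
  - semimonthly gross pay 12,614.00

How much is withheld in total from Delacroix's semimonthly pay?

Regional Income Tax: taxable = 12,614.00
  816.00 + 24.6% × (12,614.00 − 6,000.00) = 816.00 + 24.6% × 6,614.00 = 2,443.04
Workforce Levy: 6.18% × 12,614.00 = 779.55
Long-Term Care Levy: 7.1% × 12,614.00 = 895.59
Total: 2,443.04 + 779.55 + 895.59 = 4,118.18

4,118.18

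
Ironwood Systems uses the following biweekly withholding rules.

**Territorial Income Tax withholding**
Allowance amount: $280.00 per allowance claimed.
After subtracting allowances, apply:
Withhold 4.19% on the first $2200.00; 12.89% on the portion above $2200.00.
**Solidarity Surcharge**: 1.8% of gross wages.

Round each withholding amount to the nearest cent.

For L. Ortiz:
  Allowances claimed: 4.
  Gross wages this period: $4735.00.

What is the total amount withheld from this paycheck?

Territorial Income Tax: taxable = $4735.00 − 4×$280.00 = $3615.00
  $92.18 + 12.89% × ($3615.00 − $2200.00) = $92.18 + 12.89% × $1415.00 = $274.57
Solidarity Surcharge: 1.8% × $4735.00 = $85.23
Total: $274.57 + $85.23 = $359.80

$359.80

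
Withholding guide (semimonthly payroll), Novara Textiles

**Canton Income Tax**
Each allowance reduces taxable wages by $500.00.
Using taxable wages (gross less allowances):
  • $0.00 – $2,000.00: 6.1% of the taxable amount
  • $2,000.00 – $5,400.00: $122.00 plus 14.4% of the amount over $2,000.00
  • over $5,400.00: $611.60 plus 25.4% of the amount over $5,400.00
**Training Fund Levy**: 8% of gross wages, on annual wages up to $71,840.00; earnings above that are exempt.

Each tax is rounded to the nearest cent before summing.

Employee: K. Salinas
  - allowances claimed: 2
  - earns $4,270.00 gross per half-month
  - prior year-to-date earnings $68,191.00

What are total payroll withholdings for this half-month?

$596.80

Canton Income Tax: taxable = $4,270.00 − 2×$500.00 = $3,270.00
  $122.00 + 14.4% × ($3,270.00 − $2,000.00) = $122.00 + 14.4% × $1,270.00 = $304.88
Training Fund Levy: cap $71,840.00 − YTD $68,191.00 = $3,649.00 subject; 8% × $3,649.00 = $291.92
Total: $304.88 + $291.92 = $596.80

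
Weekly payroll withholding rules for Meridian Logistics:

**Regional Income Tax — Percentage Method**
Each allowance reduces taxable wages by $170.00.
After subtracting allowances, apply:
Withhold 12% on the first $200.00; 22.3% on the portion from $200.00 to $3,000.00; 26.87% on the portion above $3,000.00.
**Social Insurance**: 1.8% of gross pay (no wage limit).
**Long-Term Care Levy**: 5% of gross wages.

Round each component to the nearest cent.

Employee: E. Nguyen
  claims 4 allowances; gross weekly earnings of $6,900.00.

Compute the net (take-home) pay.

$4,917.19

Regional Income Tax: taxable = $6,900.00 − 4×$170.00 = $6,220.00
  $648.40 + 26.87% × ($6,220.00 − $3,000.00) = $648.40 + 26.87% × $3,220.00 = $1,513.61
Social Insurance: 1.8% × $6,900.00 = $124.20
Long-Term Care Levy: 5% × $6,900.00 = $345.00
Total withheld: $1,513.61 + $124.20 + $345.00 = $1,982.81
Net pay: $6,900.00 − $1,982.81 = $4,917.19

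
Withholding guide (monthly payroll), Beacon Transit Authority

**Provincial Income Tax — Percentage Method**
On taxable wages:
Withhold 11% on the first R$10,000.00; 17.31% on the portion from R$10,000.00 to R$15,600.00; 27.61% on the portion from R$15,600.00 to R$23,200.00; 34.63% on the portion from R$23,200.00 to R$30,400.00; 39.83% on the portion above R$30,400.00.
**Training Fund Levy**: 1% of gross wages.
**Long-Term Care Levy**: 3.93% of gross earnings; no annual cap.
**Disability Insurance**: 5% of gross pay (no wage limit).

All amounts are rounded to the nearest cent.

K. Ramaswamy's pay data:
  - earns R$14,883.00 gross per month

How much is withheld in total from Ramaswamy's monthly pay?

Provincial Income Tax: taxable = R$14,883.00
  R$1,100.00 + 17.31% × (R$14,883.00 − R$10,000.00) = R$1,100.00 + 17.31% × R$4,883.00 = R$1,945.25
Training Fund Levy: 1% × R$14,883.00 = R$148.83
Long-Term Care Levy: 3.93% × R$14,883.00 = R$584.90
Disability Insurance: 5% × R$14,883.00 = R$744.15
Total: R$1,945.25 + R$148.83 + R$584.90 + R$744.15 = R$3,423.13

R$3,423.13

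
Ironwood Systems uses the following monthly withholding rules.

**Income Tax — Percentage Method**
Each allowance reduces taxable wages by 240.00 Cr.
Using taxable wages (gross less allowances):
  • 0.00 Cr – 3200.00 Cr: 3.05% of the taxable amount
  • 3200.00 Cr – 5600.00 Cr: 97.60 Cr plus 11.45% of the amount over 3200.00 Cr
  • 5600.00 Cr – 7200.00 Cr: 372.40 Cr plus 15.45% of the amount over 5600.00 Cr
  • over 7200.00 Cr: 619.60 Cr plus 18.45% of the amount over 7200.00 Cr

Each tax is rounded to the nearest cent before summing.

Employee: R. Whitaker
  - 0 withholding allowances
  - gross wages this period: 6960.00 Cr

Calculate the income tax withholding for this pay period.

582.52 Cr

Income Tax: taxable = 6960.00 Cr
  372.40 Cr + 15.45% × (6960.00 Cr − 5600.00 Cr) = 372.40 Cr + 15.45% × 1360.00 Cr = 582.52 Cr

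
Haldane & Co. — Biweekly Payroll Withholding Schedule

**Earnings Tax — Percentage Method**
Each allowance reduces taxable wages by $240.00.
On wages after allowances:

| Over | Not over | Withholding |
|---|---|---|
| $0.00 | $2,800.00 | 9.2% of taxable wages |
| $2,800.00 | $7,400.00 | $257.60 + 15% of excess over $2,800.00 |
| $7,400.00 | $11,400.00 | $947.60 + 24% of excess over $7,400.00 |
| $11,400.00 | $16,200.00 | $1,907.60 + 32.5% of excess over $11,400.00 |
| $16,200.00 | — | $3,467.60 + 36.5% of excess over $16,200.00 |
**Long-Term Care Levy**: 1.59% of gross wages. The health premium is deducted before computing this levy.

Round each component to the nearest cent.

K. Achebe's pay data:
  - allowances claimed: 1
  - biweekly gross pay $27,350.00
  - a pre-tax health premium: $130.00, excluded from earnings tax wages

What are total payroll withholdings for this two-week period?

Earnings Tax: taxable = $27,350.00 − $130.00 − 1×$240.00 = $26,980.00
  $3,467.60 + 36.5% × ($26,980.00 − $16,200.00) = $3,467.60 + 36.5% × $10,780.00 = $7,402.30
Long-Term Care Levy: 1.59% × $27,220.00 = $432.80
Total: $7,402.30 + $432.80 = $7,835.10

$7,835.10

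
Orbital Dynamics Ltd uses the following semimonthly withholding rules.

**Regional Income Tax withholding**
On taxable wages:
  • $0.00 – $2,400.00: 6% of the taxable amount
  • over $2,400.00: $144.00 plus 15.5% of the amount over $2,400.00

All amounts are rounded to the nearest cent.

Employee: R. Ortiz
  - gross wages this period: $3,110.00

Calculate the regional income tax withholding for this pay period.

Regional Income Tax: taxable = $3,110.00
  $144.00 + 15.5% × ($3,110.00 − $2,400.00) = $144.00 + 15.5% × $710.00 = $254.05

$254.05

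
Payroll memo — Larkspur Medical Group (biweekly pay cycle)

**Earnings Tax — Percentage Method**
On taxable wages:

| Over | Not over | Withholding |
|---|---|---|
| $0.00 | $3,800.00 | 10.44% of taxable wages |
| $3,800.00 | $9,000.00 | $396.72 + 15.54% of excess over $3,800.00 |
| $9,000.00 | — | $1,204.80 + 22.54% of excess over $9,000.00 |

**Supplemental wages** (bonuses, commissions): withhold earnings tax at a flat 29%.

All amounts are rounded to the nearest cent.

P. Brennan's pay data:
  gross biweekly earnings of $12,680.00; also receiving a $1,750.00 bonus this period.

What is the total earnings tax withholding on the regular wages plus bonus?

$2,541.77

Earnings Tax: taxable = $12,680.00
  $1,204.80 + 22.54% × ($12,680.00 − $9,000.00) = $1,204.80 + 22.54% × $3,680.00 = $2,034.27
Supplemental (29% flat on bonus): 29% × $1,750.00 = $507.50
Total earnings tax: $2,034.27 + $507.50 = $2,541.77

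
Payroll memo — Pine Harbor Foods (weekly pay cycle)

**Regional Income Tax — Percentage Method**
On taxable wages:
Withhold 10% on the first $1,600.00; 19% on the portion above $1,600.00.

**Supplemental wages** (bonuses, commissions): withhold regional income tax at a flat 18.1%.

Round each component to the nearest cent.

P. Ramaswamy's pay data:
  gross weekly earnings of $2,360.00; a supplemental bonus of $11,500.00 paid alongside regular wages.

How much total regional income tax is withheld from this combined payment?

Regional Income Tax: taxable = $2,360.00
  $160.00 + 19% × ($2,360.00 − $1,600.00) = $160.00 + 19% × $760.00 = $304.40
Supplemental (18.1% flat on bonus): 18.1% × $11,500.00 = $2,081.50
Total regional income tax: $304.40 + $2,081.50 = $2,385.90

$2,385.90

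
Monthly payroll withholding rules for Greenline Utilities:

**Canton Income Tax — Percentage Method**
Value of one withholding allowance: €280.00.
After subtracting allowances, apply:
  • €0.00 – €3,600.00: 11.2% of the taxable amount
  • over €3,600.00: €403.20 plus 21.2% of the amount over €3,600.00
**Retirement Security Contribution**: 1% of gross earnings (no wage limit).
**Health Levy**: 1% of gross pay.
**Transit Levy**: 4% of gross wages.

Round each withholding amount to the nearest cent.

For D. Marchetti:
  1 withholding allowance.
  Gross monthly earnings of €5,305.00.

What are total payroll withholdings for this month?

€1,023.60

Canton Income Tax: taxable = €5,305.00 − 1×€280.00 = €5,025.00
  €403.20 + 21.2% × (€5,025.00 − €3,600.00) = €403.20 + 21.2% × €1,425.00 = €705.30
Retirement Security Contribution: 1% × €5,305.00 = €53.05
Health Levy: 1% × €5,305.00 = €53.05
Transit Levy: 4% × €5,305.00 = €212.20
Total: €705.30 + €53.05 + €53.05 + €212.20 = €1,023.60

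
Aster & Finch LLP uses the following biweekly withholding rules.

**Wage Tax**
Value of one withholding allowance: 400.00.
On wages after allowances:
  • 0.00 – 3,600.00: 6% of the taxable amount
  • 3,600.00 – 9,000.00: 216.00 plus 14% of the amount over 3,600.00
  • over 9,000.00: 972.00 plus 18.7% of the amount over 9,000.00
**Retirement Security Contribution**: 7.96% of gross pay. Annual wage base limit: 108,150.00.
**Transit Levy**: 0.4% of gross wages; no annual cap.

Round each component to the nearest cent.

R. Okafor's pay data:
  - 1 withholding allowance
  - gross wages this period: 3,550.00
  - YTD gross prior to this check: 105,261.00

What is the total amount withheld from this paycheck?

433.16

Wage Tax: taxable = 3,550.00 − 1×400.00 = 3,150.00
  6% × 3,150.00 = 189.00
Retirement Security Contribution: cap 108,150.00 − YTD 105,261.00 = 2,889.00 subject; 7.96% × 2,889.00 = 229.96
Transit Levy: 0.4% × 3,550.00 = 14.20
Total: 189.00 + 229.96 + 14.20 = 433.16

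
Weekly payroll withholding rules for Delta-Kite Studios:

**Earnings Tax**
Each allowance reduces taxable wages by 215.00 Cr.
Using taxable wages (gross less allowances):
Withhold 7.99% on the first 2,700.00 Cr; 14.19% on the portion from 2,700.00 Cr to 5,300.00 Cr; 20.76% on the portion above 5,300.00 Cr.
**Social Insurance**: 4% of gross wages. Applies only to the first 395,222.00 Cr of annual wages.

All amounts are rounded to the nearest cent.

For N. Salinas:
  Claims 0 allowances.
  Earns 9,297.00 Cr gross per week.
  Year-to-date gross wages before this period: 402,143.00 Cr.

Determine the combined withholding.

Earnings Tax: taxable = 9,297.00 Cr
  584.67 Cr + 20.76% × (9,297.00 Cr − 5,300.00 Cr) = 584.67 Cr + 20.76% × 3,997.00 Cr = 1,414.45 Cr
Social Insurance: YTD 402,143.00 Cr ≥ cap 395,222.00 Cr → 0.00 Cr
Total: 1,414.45 Cr + 0.00 Cr = 1,414.45 Cr

1,414.45 Cr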